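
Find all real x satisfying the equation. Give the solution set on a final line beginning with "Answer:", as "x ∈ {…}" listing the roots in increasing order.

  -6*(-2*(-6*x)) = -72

Step 1. [-6*(-2*(-6*x)) = -72] LHS = -6·(…); ÷-6 both sides. So div: -2*(-6*x) = 12.
Step 2. [-2*(-6*x) = 12] leading coefficient -2: divide by -2 ⇒ div: -6*x = -6.
Step 3. [-6*x = -6] leading coefficient -6: divide by -6. So div: x = 1.

Answer: x ∈ {1}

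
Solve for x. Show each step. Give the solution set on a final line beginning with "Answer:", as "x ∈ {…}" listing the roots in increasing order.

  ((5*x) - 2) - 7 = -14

Step 1. [((5*x) - 2) - 7 = -14] the outer -7 inverts by adding 7. So sub: (5*x) - 2 = -7.
Step 2. [(5*x) - 2 = -7] add 2: x sits inside (… - 2) ⇒ sub: 5*x = -5.
Step 3. [5*x = -5] 5 out front; divide by 5 ⇒ div: x = -1.

Answer: x ∈ {-1}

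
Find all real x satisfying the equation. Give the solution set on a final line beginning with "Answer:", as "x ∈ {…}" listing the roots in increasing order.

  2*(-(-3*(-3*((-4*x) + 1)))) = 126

Step 1. [2*(-(-3*(-3*((-4*x) + 1)))) = 126] 2·(inner) — divide through by 2. So div: -(-3*(-3*((-4*x) + 1))) = 63.
Step 2. [-(-3*(-3*((-4*x) + 1))) = 63] flip signs both sides, so neg: -3*(-3*((-4*x) + 1)) = -63.
Step 3. [-3*(-3*((-4*x) + 1)) = -63] -3·(inner) — divide through by -3. So div: -3*((-4*x) + 1) = 21.
Step 4. [-3*((-4*x) + 1) = 21] divide by the outer -3. So div: (-4*x) + 1 = -7.
Step 5. [(-4*x) + 1 = -7] the outer +1 inverts by subtracting 1. So sub: -4*x = -8.
Step 6. [-4*x = -8] leading coefficient -4: divide by -4. So div: x = 2.

Answer: x ∈ {2}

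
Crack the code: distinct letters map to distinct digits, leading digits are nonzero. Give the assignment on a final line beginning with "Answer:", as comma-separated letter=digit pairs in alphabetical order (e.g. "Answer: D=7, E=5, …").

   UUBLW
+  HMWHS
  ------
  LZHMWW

Step 1. [L] adding two 5-digit numbers gives at most 5+1 digits, and here it does — L is that final carry and must be 1 ⇒ L=1.
Step 2. [col 1: W + S ≡ W (mod 10)] column 1 reads W+S+carry(0)=W with nothing yet; with digits 1 already taken and all letters distinct, the only value for S is 0 ⇒ S=0.
Step 3. [col 1: W + S ≡ W (mod 10)] several values work for W in column 1 (W + S ≡ W (mod 10), carry-in 0); try W=6, so W=6.
Step 4. [col 2: L + H ≡ W (mod 10)] column 2 reads L+H+carry(0)=W with L=1, W=6; with digits 0,1,6 already taken and all letters distinct, the only value for H is 5, so H=5.
Step 5. [col 3: B + W ≡ M (mod 10)] B=2 is one option consistent with column 3 (B + W ≡ M (mod 10), carry-in 0) — take it, so B=2.
Step 6. [col 3: B + W ≡ M (mod 10)] column 3 reads B+W+carry(0)=M with B=2, W=6; with digits 0,1,2,5,6 already taken and all letters distinct, the only value for M is 8, so M=8.
Step 7. [col 4: U + M ≡ H (mod 10)] column 4: given M=8, H=5, carry-in 0, and digits 0,1,2,5,6,8 already taken and all letters distinct, U+M≡H (mod 10) forces U=7. So U=7.
Step 8. [col 5: U + H ≡ Z (mod 10)] column 5 reads U+H+carry(1)=Z with U=7, H=5; with digits 0,1,2,5,6,7,8 already taken and all letters distinct, the only value for Z is 3, so Z=3.

Answer: B=2, H=5, L=1, M=8, S=0, U=7, W=6, Z=3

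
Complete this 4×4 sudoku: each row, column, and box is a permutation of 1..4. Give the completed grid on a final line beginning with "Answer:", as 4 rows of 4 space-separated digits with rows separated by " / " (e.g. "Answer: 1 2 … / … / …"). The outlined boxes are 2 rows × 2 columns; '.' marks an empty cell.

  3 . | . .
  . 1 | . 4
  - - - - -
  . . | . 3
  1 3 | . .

Step 1. [r3c1∈{2,4}] in col 1, 4 fits only at r3c1. So r3c1=4.
Step 2. [r4c4∈{2}] r4c4 is down to just 2. So r4c4=2.
Step 3. [r2c1∈{2}] nothing but 2 survives at r2c1, so r2c1=2.
Step 4. [r1c4∈{1}] r1c4's peers cover all but 1, so r1c4=1.
Step 5. [r2c3∈{3}] r2c3 is down to just 3, so r2c3=3.
Step 6. [r4c3∈{4}] nothing but 4 survives at r4c3 ⇒ r4c3=4.
Step 7. [r3c3∈{1}] r3c3 is down to just 1, so r3c3=1.
Step 8. [r1c2∈{4}] r1c2 has the single candidate 4, so r1c2=4.
Step 9. [r1c3∈{2}] nothing but 2 survives at r1c3. So r1c3=2.
Step 10. [r3c2∈{2}] r3c2 has the single candidate 2, so r3c2=2.

Answer: 3 4 2 1 / 2 1 3 4 / 4 2 1 3 / 1 3 4 2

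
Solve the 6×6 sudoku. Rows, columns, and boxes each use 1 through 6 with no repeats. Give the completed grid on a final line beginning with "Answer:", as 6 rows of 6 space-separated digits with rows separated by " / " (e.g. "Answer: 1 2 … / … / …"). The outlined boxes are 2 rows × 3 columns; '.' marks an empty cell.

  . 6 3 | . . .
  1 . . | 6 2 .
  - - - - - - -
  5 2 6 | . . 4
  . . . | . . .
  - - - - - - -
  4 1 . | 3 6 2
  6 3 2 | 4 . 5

Step 1. [r3c4∈{1}] r3c4 has the single candidate 1, so r3c4=1.
Step 2. [r3c5∈{3}] only 3 remains possible at r3c5. So r3c5=3.
Step 3. [r2c2∈{4,5}] in col 2, 5 fits only at r2c2 ⇒ r2c2=5.
Step 4. [r1c4∈{5}] nothing but 5 survives at r1c4. So r1c4=5.
Step 5. [r4c3∈{1,4}] across row 4, 1 lands solely at r4c3 ⇒ r4c3=1.
Step 6. [r1c5∈{1,4}] row 1 places 4 nowhere but r1c5. So r1c5=4.
Step 7. [r4c4∈{2}] r4c4's peers cover all but 2. So r4c4=2.
Step 8. [r2c6∈{3}] r2c6's peers cover all but 3 ⇒ r2c6=3.
Step 9. [r4c1∈{3}] r4c1's peers cover all but 3. So r4c1=3.
Step 10. [r2c3∈{4}] r2c3 is down to just 4 ⇒ r2c3=4.
Step 11. [r4c6∈{6}] r4c6 is down to just 6 ⇒ r4c6=6.
Step 12. [r1c1∈{2}] r1c1 is down to just 2. So r1c1=2.
Step 13. [r4c2∈{4}] nothing but 4 survives at r4c2. So r4c2=4.
Step 14. [r6c5∈{1}] r6c5 has the single candidate 1, so r6c5=1.
Step 15. [r5c3∈{5}] r5c3's peers cover all but 5, so r5c3=5.
Step 16. [r4c5∈{5}] only 5 remains possible at r4c5. So r4c5=5.
Step 17. [r1c6∈{1}] nothing but 1 survives at r1c6, so r1c6=1.

Answer: 2 6 3 5 4 1 / 1 5 4 6 2 3 / 5 2 6 1 3 4 / 3 4 1 2 5 6 / 4 1 5 3 6 2 / 6 3 2 4 1 5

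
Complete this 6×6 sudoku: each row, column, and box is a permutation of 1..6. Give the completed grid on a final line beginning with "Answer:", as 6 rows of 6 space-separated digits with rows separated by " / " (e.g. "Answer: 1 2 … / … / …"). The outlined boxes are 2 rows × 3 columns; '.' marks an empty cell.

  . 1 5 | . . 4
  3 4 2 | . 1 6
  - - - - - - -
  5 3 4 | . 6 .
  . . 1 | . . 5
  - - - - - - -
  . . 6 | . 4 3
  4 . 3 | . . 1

Step 1. [r6c5∈{2,5}] 5 has one home in col 5: r6c5. So r6c5=5.
Step 2. [r5c4∈{2}] r5c4's peers cover all but 2 ⇒ r5c4=2.
Step 3. [r4c1∈{2,6}] 2 has one home in col 1: r4c1. So r4c1=2.
Step 4. [r1c4∈{3}] r1c4's peers cover all but 3 ⇒ r1c4=3.
Step 5. [r4c5∈{3}] only 3 remains possible at r4c5 ⇒ r4c5=3.
Step 6. [r1c5∈{2}] r1c5 is down to just 2 ⇒ r1c5=2.
Step 7. [r4c2∈{6}] r4c2 has the single candidate 6 ⇒ r4c2=6.
Step 8. [r6c2∈{2}] r6c2 has the single candidate 2. So r6c2=2.
Step 9. [r4c4∈{4}] nothing but 4 survives at r4c4, so r4c4=4.
Step 10. [r6c4∈{6}] r6c4's peers cover all but 6. So r6c4=6.
Step 11. [r2c4∈{5}] nothing but 5 survives at r2c4. So r2c4=5.
Step 12. [r5c1∈{1}] r5c1 is down to just 1, so r5c1=1.
Step 13. [r1c1∈{6}] only 6 remains possible at r1c1. So r1c1=6.
Step 14. [r5c2∈{5}] r5c2's peers cover all but 5. So r5c2=5.
Step 15. [r3c6∈{2}] nothing but 2 survives at r3c6. So r3c6=2.
Step 16. [r3c4∈{1}] nothing but 1 survives at r3c4. So r3c4=1.

Answer: 6 1 5 3 2 4 / 3 4 2 5 1 6 / 5 3 4 1 6 2 / 2 6 1 4 3 5 / 1 5 6 2 4 3 / 4 2 3 6 5 1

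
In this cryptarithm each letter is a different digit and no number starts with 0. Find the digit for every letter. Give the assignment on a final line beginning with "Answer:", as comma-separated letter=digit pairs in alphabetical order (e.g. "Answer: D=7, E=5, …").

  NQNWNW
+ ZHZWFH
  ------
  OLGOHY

Step 1. [col 1: W + H ≡ Y (mod 10)] no forcing yet in column 1 (carry-in 0); H=9 is free and consistent — try it, so H=9.
Step 2. [col 1: W + H ≡ Y (mod 10)] column 1 (W + H ≡ Y (mod 10), carry-in 0) doesn't pin Y yet; pick Y=3 and continue ⇒ Y=3.
Step 3. [col 1: W + H ≡ Y (mod 10)] column 1 reads W+H+carry(0)=Y with H=9, Y=3; with digits 3,9 already taken and all letters distinct, the only value for W is 4 ⇒ W=4.
Step 4. [col 2: N + F ≡ H (mod 10)] column 2 (N + F ≡ H (mod 10), carry-in 1) doesn't pin N yet; pick N=2 and continue. So N=2.
Step 5. [col 2: N + F ≡ H (mod 10)] from column 2 (N=2, H=9, carry-in 1, digits 2,3,4,9 already taken and all letters distinct): F must equal 6, so F=6.
Step 6. [col 3: W + W ≡ O (mod 10)] in column 3 we have W+W≡O with carry-in 0; given W=4 and digits 2,3,4,6,9 already taken and all letters distinct, that pins O to 8, so O=8.
Step 7. [col 4: N + Z ≡ G (mod 10)] from column 4 (N=2, carry-in 0, digits 2,3,4,6,8,9 already taken and all letters distinct): Z must equal 5 ⇒ Z=5.
Step 8. [col 4: N + Z ≡ G (mod 10)] from column 4 (N=2, Z=5, carry-in 0, digits 2,3,4,5,6,8,9 already taken and all letters distinct): G must equal 7 ⇒ G=7.
Step 9. [col 5: Q + H ≡ L (mod 10)] from column 5 (H=9, carry-in 0, digits 2,3,4,5,6,7,8,9 already taken and all letters distinct): L must equal 0, so L=0.
Step 10. [col 5: Q + H ≡ L (mod 10)] column 5 reads Q+H+carry(0)=L with H=9, L=0; with digits 0,2,3,4,5,6,7,8,9 already taken and all letters distinct, the only value for Q is 1, so Q=1.

Answer: F=6, G=7, H=9, L=0, N=2, O=8, Q=1, W=4, Y=3, Z=5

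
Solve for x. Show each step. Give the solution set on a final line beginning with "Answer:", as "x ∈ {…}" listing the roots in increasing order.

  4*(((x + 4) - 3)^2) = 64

Step 1. [4*(((x + 4) - 3)^2) = 64] leading coefficient 4: divide by 4 ⇒ div: ((x + 4) - 3)^2 = 16.
Step 2. [((x + 4) - 3)^2 = 16] LHS squared, RHS 16 ≥ 0: apply √ (±) ⇒ sqrt: (x + 4) - 3 = 4 or -4.
Step 3. [(x + 4) - 3 = 4 or -4] add 3: x sits inside (… - 3) ⇒ sub: x + 4 = 7 or -1.
Step 4. [x + 4 = 7 or -1] subtract 4: x sits inside (… + 4), so sub: x = 3 or -5.

Answer: x ∈ {-5, 3}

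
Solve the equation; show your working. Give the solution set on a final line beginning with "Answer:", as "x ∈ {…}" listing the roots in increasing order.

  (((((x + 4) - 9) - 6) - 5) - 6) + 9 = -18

Step 1. [(((((x + 4) - 9) - 6) - 5) - 6) + 9 = -18] the outer +9 inverts by subtracting 9, so sub: ((((x + 4) - 9) - 6) - 5) - 6 = -27.
Step 2. [((((x + 4) - 9) - 6) - 5) - 6 = -27] the outer -6 inverts by adding 6 ⇒ sub: (((x + 4) - 9) - 6) - 5 = -21.
Step 3. [(((x + 4) - 9) - 6) - 5 = -21] -5 is outermost — add 5 both sides, so sub: ((x + 4) - 9) - 6 = -16.
Step 4. [((x + 4) - 9) - 6 = -16] -6 is outermost — add 6 both sides, so sub: (x + 4) - 9 = -10.
Step 5. [(x + 4) - 9 = -10] the outer -9 inverts by adding 9. So sub: x + 4 = -1.
Step 6. [x + 4 = -1] subtract 4: x sits inside (… + 4) ⇒ sub: x = -5.

Answer: x ∈ {-5}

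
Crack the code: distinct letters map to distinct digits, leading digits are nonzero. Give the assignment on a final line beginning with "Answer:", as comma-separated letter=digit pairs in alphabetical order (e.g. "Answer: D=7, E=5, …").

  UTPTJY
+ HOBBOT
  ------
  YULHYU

Step 1. [col 1: Y + T ≡ U (mod 10)] U=5 is one option consistent with column 1 (Y + T ≡ U (mod 10), carry-in 0) — take it. So U=5.
Step 2. [col 1: Y + T ≡ U (mod 10)] several values work for T in column 1 (Y + T ≡ U (mod 10), carry-in 0); try T=6, so T=6.
Step 3. [col 1: Y + T ≡ U (mod 10)] from column 1 (T=6, U=5, carry-in 0, digits 5,6 already taken and all letters distinct): Y must equal 9, so Y=9.
Step 4. [col 2: J + O ≡ Y (mod 10)] O=8 is one option consistent with column 2 (J + O ≡ Y (mod 10), carry-in 1) — take it, so O=8.
Step 5. [col 2: J + O ≡ Y (mod 10)] from column 2 (O=8, Y=9, carry-in 1, digits 5,6,8,9 already taken and all letters distinct): J must equal 0 ⇒ J=0.
Step 6. [col 3: T + B ≡ H (mod 10)] column 3 (T + B ≡ H (mod 10), carry-in 0) doesn't pin H yet; pick H=3 and continue, so H=3.
Step 7. [col 3: T + B ≡ H (mod 10)] from column 3 (T=6, H=3, carry-in 0, digits 0,3,5,6,8,9 already taken and all letters distinct): B must equal 7 ⇒ B=7.
Step 8. [col 4: P + B ≡ L (mod 10)] from column 4 (B=7, carry-in 1, digits 0,3,5,6,7,8,9 already taken and all letters distinct): P must equal 4. So P=4.
Step 9. [col 4: P + B ≡ L (mod 10)] from column 4 (P=4, B=7, carry-in 1, digits 0,3,4,5,6,7,8,9 already taken and all letters distinct): L must equal 2. So L=2.

Answer: B=7, H=3, J=0, L=2, O=8, P=4, T=6, U=5, Y=9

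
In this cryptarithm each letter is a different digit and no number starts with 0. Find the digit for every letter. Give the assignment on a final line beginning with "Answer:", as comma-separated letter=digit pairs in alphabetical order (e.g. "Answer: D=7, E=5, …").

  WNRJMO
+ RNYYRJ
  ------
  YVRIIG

Step 1. [col 1: O + J ≡ G (mod 10)] no forcing yet in column 1 (carry-in 0); O=3 is free and consistent — try it, so O=3.
Step 2. [col 1: O + J ≡ G (mod 10)] several values work for J in column 1 (O + J ≡ G (mod 10), carry-in 0); try J=7, so J=7.
Step 3. [col 1: O + J ≡ G (mod 10)] from column 1 (O=3, J=7, carry-in 0, digits 3,7 already taken and all letters distinct): G must equal 0 ⇒ G=0.
Step 4. [col 2: M + R ≡ I (mod 10)] I=6 is one option consistent with column 2 (M + R ≡ I (mod 10), carry-in 1) — take it. So I=6.
Step 5. [col 2: M + R ≡ I (mod 10)] M=4 is one option consistent with column 2 (M + R ≡ I (mod 10), carry-in 1) — take it. So M=4.
Step 6. [col 2: M + R ≡ I (mod 10)] column 2: given M=4, I=6, carry-in 1, and digits 0,3,4,6,7 already taken and all letters distinct, M+R≡I (mod 10) forces R=1 ⇒ R=1.
Step 7. [col 3: J + Y ≡ I (mod 10)] from column 3 (J=7, I=6, carry-in 0, digits 0,1,3,4,6,7 already taken and all letters distinct): Y must equal 9 ⇒ Y=9.
Step 8. [col 5: N + N ≡ V (mod 10)] column 5: given nothing yet, carry-in 1, and digits 0,1,3,4,6,7,9 already taken and all letters distinct, N+N≡V (mod 10) forces V=5 ⇒ V=5.
Step 9. [col 5: N + N ≡ V (mod 10)] from column 5 (V=5, carry-in 1, digits 0,1,3,4,5,6,7,9 already taken and all letters distinct): N must equal 2 ⇒ N=2.
Step 10. [col 6: W + R ≡ Y (mod 10)] from column 6 (R=1, Y=9, carry-in 0, digits 0,1,2,3,4,5,6,7,9 already taken and all letters distinct): W must equal 8, so W=8.

Answer: G=0, I=6, J=7, M=4, N=2, O=3, R=1, V=5, W=8, Y=9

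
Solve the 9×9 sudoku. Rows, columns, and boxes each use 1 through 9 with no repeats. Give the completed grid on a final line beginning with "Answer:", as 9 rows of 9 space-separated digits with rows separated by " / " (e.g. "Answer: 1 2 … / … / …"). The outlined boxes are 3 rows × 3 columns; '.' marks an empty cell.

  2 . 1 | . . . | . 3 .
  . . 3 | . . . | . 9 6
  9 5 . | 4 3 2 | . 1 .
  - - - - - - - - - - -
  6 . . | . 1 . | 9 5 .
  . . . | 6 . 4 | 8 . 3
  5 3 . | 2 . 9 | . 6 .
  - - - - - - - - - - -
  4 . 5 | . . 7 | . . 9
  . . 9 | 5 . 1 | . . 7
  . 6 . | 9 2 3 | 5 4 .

Step 1. [r7c4∈{8}] r7c4 is down to just 8, so r7c4=8.
Step 2. [r1c4∈{7}] r1c4's peers cover all but 7. So r1c4=7.
Step 3. [r5c8∈{2,7}] across col 8, 7 lands solely at r5c8 ⇒ r5c8=7.
Step 4. [r4c6∈{8}] r4c6 is down to just 8 ⇒ r4c6=8.
Step 5. [r6c3∈{4,7,8}] row 6 places 8 nowhere but r6c3 ⇒ r6c3=8.
Step 6. [r7c8∈{2}] r7c8's peers cover all but 2 ⇒ r7c8=2.
Step 7. [r4c3∈{2,4,7}] r4c3 is the only open cell in col 3 admitting 4 ⇒ r4c3=4.
Step 8. [r1c7∈{4}] r1c7 has the single candidate 4. So r1c7=4.
Step 9. [r1c2∈{8}] only 8 remains possible at r1c2. So r1c2=8.
Step 10. [r2c1∈{7}] r2c1's peers cover all but 7, so r2c1=7.
Step 11. [r2c6∈{5}] r2c6 has the single candidate 5 ⇒ r2c6=5.
Step 12. [r7c2∈{1}] r7c2 is down to just 1 ⇒ r7c2=1.
Step 13. [r7c5∈{6}] r7c5 is down to just 6, so r7c5=6.
Step 14. [r8c2∈{2}] r8c2's peers cover all but 2. So r8c2=2.
Step 15. [r9c9∈{1,8}] in row 9, 1 fits only at r9c9. So r9c9=1.
Step 16. [r8c1∈{3,8}] in col 1, 3 fits only at r8c1, so r8c1=3.
Step 17. [r5c3∈{2}] r5c3 has the single candidate 2, so r5c3=2.
Step 18. [r1c6∈{6}] r1c6 is down to just 6, so r1c6=6.
Step 19. [r3c3∈{6}] r3c3's peers cover all but 6. So r3c3=6.
Step 20. [r8c7∈{6}] r8c7 has the single candidate 6. So r8c7=6.
Step 21. [r5c1∈{1}] nothing but 1 survives at r5c1. So r5c1=1.
Step 22. [r6c5∈{7}] r6c5 is down to just 7, so r6c5=7.
Step 23. [r5c2∈{9}] r5c2's peers cover all but 9 ⇒ r5c2=9.
Step 24. [r6c7∈{1}] only 1 remains possible at r6c7. So r6c7=1.
Step 25. [r4c2∈{7}] r4c2's peers cover all but 7 ⇒ r4c2=7.
Step 26. [r5c5∈{5}] only 5 remains possible at r5c5 ⇒ r5c5=5.
Step 27. [r1c9∈{5}] only 5 remains possible at r1c9, so r1c9=5.
Step 28. [r9c1∈{8}] only 8 remains possible at r9c1 ⇒ r9c1=8.
Step 29. [r4c4∈{3}] r4c4's peers cover all but 3 ⇒ r4c4=3.
Step 30. [r1c5∈{9}] r1c5 is down to just 9 ⇒ r1c5=9.
Step 31. [r8c5∈{4}] r8c5 is down to just 4 ⇒ r8c5=4.
Step 32. [r6c9∈{4}] nothing but 4 survives at r6c9 ⇒ r6c9=4.
Step 33. [r4c9∈{2}] r4c9 is down to just 2, so r4c9=2.
Step 34. [r3c9∈{8}] r3c9's peers cover all but 8 ⇒ r3c9=8.
Step 35. [r9c3∈{7}] only 7 remains possible at r9c3, so r9c3=7.
Step 36. [r7c7∈{3}] r7c7 has the single candidate 3, so r7c7=3.
Step 37. [r2c4∈{1}] r2c4 has the single candidate 1, so r2c4=1.
Step 38. [r2c7∈{2}] r2c7's peers cover all but 2. So r2c7=2.
Step 39. [r2c5∈{8}] nothing but 8 survives at r2c5 ⇒ r2c5=8.
Step 40. [r8c8∈{8}] r8c8's peers cover all but 8, so r8c8=8.
Step 41. [r2c2∈{4}] nothing but 4 survives at r2c2, so r2c2=4.
Step 42. [r3c7∈{7}] r3c7 has the single candidate 7. So r3c7=7.

Answer: 2 8 1 7 9 6 4 3 5 / 7 4 3 1 8 5 2 9 6 / 9 5 6 4 3 2 7 1 8 / 6 7 4 3 1 8 9 5 2 / 1 9 2 6 5 4 8 7 3 / 5 3 8 2 7 9 1 6 4 / 4 1 5 8 6 7 3 2 9 / 3 2 9 5 4 1 6 8 7 / 8 6 7 9 2 3 5 4 1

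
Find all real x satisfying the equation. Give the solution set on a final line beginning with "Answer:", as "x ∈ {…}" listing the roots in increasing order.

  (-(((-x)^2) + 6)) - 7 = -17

Step 1. [(-(((-x)^2) + 6)) - 7 = -17] peel the -7: add 7 from each side ⇒ sub: -(((-x)^2) + 6) = -10.
Step 2. [-(((-x)^2) + 6) = -10] leading − — multiply by −1, so neg: ((-x)^2) + 6 = 10.
Step 3. [((-x)^2) + 6 = 10] the outer +6 inverts by subtracting 6. So sub: (-x)^2 = 4.
Step 4. [(-x)^2 = 4] √ both sides: 4 ≥ 0 gives two branches ⇒ sqrt: -x = 2 or -2.
Step 5. [-x = 2 or -2] LHS negated; negate both sides. So neg: x = -2 or 2.

Answer: x ∈ {-2, 2}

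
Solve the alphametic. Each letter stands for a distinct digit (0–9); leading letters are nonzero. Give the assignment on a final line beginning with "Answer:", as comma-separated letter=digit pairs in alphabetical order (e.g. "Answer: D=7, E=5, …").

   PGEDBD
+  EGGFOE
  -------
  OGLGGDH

Step 1. [O] O is the leading digit of a 7-digit sum of two 6-digit numbers; the final carry is exactly 1 ⇒ O=1.
Step 2. [col 1: D + E ≡ H (mod 10)] column 1 (D + E ≡ H (mod 10), carry-in 0) doesn't pin E yet; pick E=9 and continue. So E=9.
Step 3. [col 1: D + E ≡ H (mod 10)] no forcing yet in column 1 (carry-in 0); H=7 is free and consistent — try it ⇒ H=7.
Step 4. [col 1: D + E ≡ H (mod 10)] column 1: given E=9, H=7, carry-in 0, and digits 1,7,9 already taken and all letters distinct, D+E≡H (mod 10) forces D=8. So D=8.
Step 5. [col 2: B + O ≡ D (mod 10)] column 2: given O=1, D=8, carry-in 1, and digits 1,7,8,9 already taken and all letters distinct, B+O≡D (mod 10) forces B=6. So B=6.
Step 6. [col 3: D + F ≡ G (mod 10)] F=4 is one option consistent with column 3 (D + F ≡ G (mod 10), carry-in 0) — take it ⇒ F=4.
Step 7. [col 3: D + F ≡ G (mod 10)] in column 3 we have D+F≡G with carry-in 0; given D=8, F=4 and digits 1,4,6,7,8,9 already taken and all letters distinct, that pins G to 2, so G=2.
Step 8. [col 5: G + G ≡ L (mod 10)] column 5 reads G+G+carry(1)=L with G=2; with digits 1,2,4,6,7,8,9 already taken and all letters distinct, the only value for L is 5 ⇒ L=5.
Step 9. [col 6: P + E ≡ G (mod 10)] from column 6 (E=9, G=2, carry-in 0, digits 1,2,4,5,6,7,8,9 already taken and all letters distinct): P must equal 3 ⇒ P=3.

Answer: B=6, D=8, E=9, F=4, G=2, H=7, L=5, O=1, P=3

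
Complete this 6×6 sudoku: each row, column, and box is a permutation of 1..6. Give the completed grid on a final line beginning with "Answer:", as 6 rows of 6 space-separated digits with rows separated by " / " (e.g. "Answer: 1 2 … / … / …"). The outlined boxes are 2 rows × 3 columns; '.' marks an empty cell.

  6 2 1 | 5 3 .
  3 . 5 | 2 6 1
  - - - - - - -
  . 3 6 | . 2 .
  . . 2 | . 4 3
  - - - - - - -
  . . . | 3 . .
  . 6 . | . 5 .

Step 1. [r5c3∈{4}] r5c3 is down to just 4. So r5c3=4.
Step 2. [r5c5∈{1}] r5c5 is down to just 1. So r5c5=1.
Step 3. [r4c2∈{1,5}] r4c2 is the only open cell in col 2 admitting 1, so r4c2=1.
Step 4. [r4c1∈{5}] only 5 remains possible at r4c1, so r4c1=5.
Step 5. [r5c1∈{2}] r5c1 has the single candidate 2. So r5c1=2.
Step 6. [r1c6∈{4}] r1c6 has the single candidate 4, so r1c6=4.
Step 7. [r5c6∈{6}] r5c6 has the single candidate 6. So r5c6=6.
Step 8. [r3c6∈{5}] r3c6 is down to just 5. So r3c6=5.
Step 9. [r2c2∈{4}] r2c2 has the single candidate 4. So r2c2=4.
Step 10. [r6c6∈{2}] nothing but 2 survives at r6c6, so r6c6=2.
Step 11. [r6c1∈{1}] r6c1 is down to just 1, so r6c1=1.
Step 12. [r6c3∈{3}] r6c3 is down to just 3, so r6c3=3.
Step 13. [r5c2∈{5}] r5c2 has the single candidate 5. So r5c2=5.
Step 14. [r6c4∈{4}] only 4 remains possible at r6c4. So r6c4=4.
Step 15. [r3c1∈{4}] nothing but 4 survives at r3c1. So r3c1=4.
Step 16. [r4c4∈{6}] r4c4's peers cover all but 6 ⇒ r4c4=6.
Step 17. [r3c4∈{1}] nothing but 1 survives at r3c4, so r3c4=1.

Answer: 6 2 1 5 3 4 / 3 4 5 2 6 1 / 4 3 6 1 2 5 / 5 1 2 6 4 3 / 2 5 4 3 1 6 / 1 6 3 4 5 2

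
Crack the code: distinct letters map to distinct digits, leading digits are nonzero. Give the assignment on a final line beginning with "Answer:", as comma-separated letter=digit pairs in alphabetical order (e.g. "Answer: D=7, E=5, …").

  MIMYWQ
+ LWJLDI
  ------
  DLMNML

Step 1. [col 1: Q + I ≡ L (mod 10)] column 1 (Q + I ≡ L (mod 10), carry-in 0) doesn't pin Q yet; pick Q=5 and continue ⇒ Q=5.
Step 2. [col 1: Q + I ≡ L (mod 10)] I=1 is one option consistent with column 1 (Q + I ≡ L (mod 10), carry-in 0) — take it, so I=1.
Step 3. [col 1: Q + I ≡ L (mod 10)] from column 1 (Q=5, I=1, carry-in 0, digits 1,5 already taken and all letters distinct): L must equal 6 ⇒ L=6.
Step 4. [col 2: W + D ≡ M (mod 10)] several values work for W in column 2 (W + D ≡ M (mod 10), carry-in 0); try W=4 ⇒ W=4.
Step 5. [col 2: W + D ≡ M (mod 10)] M=2 is one option consistent with column 2 (W + D ≡ M (mod 10), carry-in 0) — take it ⇒ M=2.
Step 6. [col 2: W + D ≡ M (mod 10)] column 2: given W=4, M=2, carry-in 0, and digits 1,2,4,5,6 already taken and all letters distinct, W+D≡M (mod 10) forces D=8, so D=8.
Step 7. [col 3: Y + L ≡ N (mod 10)] several values work for N in column 3 (Y + L ≡ N (mod 10), carry-in 1); try N=0, so N=0.
Step 8. [col 3: Y + L ≡ N (mod 10)] in column 3 we have Y+L≡N with carry-in 1; given L=6, N=0 and digits 0,1,2,4,5,6,8 already taken and all letters distinct, that pins Y to 3 ⇒ Y=3.
Step 9. [col 4: M + J ≡ M (mod 10)] from column 4 (M=2, carry-in 1, digits 0,1,2,3,4,5,6,8 already taken and all letters distinct): J must equal 9, so J=9.

Answer: D=8, I=1, J=9, L=6, M=2, N=0, Q=5, W=4, Y=3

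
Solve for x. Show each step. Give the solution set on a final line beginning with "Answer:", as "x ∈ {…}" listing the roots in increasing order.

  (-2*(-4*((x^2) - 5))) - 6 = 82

Step 1. [(-2*(-4*((x^2) - 5))) - 6 = 82] -2 | LHS and -2 | 82: pull -2 out, so factor: (-4*((x^2) - 5)) + 3 = -41.
Step 2. [(-4*((x^2) - 5)) + 3 = -41] the outer +3 inverts by subtracting 3 ⇒ sub: -4*((x^2) - 5) = -44.
Step 3. [-4*((x^2) - 5) = -44] LHS = -4·(…); ÷-4 both sides ⇒ div: (x^2) - 5 = 11.
Step 4. [(x^2) - 5 = 11] the outer -5 inverts by adding 5 ⇒ sub: x^2 = 16.
Step 5. [x^2 = 16] √ both sides: 16 ≥ 0 gives two branches ⇒ sqrt: x = 4 or -4.

Answer: x ∈ {-4, 4}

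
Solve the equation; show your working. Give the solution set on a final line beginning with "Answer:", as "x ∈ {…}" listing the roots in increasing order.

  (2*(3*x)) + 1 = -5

Step 1. [(2*(3*x)) + 1 = -5] subtract 1: x sits inside (… + 1). So sub: 2*(3*x) = -6.
Step 2. [2*(3*x) = -6] leading coefficient 2: divide by 2. So div: 3*x = -3.
Step 3. [3*x = -3] 3·(inner) — divide through by 3. So div: x = -1.

Answer: x ∈ {-1}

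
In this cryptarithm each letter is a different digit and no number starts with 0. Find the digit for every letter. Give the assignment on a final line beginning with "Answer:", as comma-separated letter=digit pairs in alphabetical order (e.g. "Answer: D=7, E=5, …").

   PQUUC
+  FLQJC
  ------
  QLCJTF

Step 1. [col 1: C + C ≡ F (mod 10)] F=8 is one option consistent with column 1 (C + C ≡ F (mod 10), carry-in 0) — take it, so F=8.
Step 2. [Q] the sum has 6 digits but both addends have 5; that extra leading digit Q is the final carry, namely 1, so Q=1.
Step 3. [col 1: C + C ≡ F (mod 10)] C=4 is one option consistent with column 1 (C + C ≡ F (mod 10), carry-in 0) — take it. So C=4.
Step 4. [col 2: U + J ≡ T (mod 10)] column 2 (U + J ≡ T (mod 10), carry-in 0) doesn't pin U yet; pick U=7 and continue, so U=7.
Step 5. [col 2: U + J ≡ T (mod 10)] several values work for J in column 2 (U + J ≡ T (mod 10), carry-in 0); try J=9. So J=9.
Step 6. [col 2: U + J ≡ T (mod 10)] in column 2 we have U+J≡T with carry-in 0; given U=7, J=9 and digits 1,4,7,8,9 already taken and all letters distinct, that pins T to 6 ⇒ T=6.
Step 7. [col 4: Q + L ≡ C (mod 10)] from column 4 (Q=1, C=4, carry-in 0, digits 1,4,6,7,8,9 already taken and all letters distinct): L must equal 3. So L=3.
Step 8. [col 5: P + F ≡ L (mod 10)] from column 5 (F=8, L=3, carry-in 0, digits 1,3,4,6,7,8,9 already taken and all letters distinct): P must equal 5 ⇒ P=5.

Answer: C=4, F=8, J=9, L=3, P=5, Q=1, T=6, U=7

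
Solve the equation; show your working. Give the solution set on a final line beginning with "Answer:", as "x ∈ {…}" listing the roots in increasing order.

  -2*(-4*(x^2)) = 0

Step 1. [-2*(-4*(x^2)) = 0] leading coefficient -2: divide by -2. So div: -4*(x^2) = 0.
Step 2. [-4*(x^2) = 0] divide by the outer -4. So div: x^2 = 0.
Step 3. [x^2 = 0] LHS squared, RHS 0 ≥ 0: apply √ (±) ⇒ sqrt: x = 0.

Answer: x ∈ {0}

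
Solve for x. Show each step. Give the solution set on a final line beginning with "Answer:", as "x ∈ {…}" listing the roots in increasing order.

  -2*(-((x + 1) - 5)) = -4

Step 1. [-2*(-((x + 1) - 5)) = -4] divide by the outer -2. So div: -((x + 1) - 5) = 2.
Step 2. [-((x + 1) - 5) = 2] leading − — multiply by −1 ⇒ neg: (x + 1) - 5 = -2.
Step 3. [(x + 1) - 5 = -2] 5 comes off first (add 5), so sub: x + 1 = 3.
Step 4. [x + 1 = 3] peel the +1: subtract 1 from each side. So sub: x = 2.

Answer: x ∈ {2}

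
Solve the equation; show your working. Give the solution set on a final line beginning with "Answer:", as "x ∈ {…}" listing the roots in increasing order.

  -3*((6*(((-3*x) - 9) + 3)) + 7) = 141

Step 1. [-3*((6*(((-3*x) - 9) + 3)) + 7) = 141] LHS = -3·(…); ÷-3 both sides. So div: (6*(((-3*x) - 9) + 3)) + 7 = -47.
Step 2. [(6*(((-3*x) - 9) + 3)) + 7 = -47] the outer +7 inverts by subtracting 7, so sub: 6*(((-3*x) - 9) + 3) = -54.
Step 3. [6*(((-3*x) - 9) + 3) = -54] leading coefficient 6: divide by 6. So div: ((-3*x) - 9) + 3 = -9.
Step 4. [((-3*x) - 9) + 3 = -9] 3 comes off first (subtract 3), so sub: (-3*x) - 9 = -12.
Step 5. [(-3*x) - 9 = -12] -3 | LHS and -3 | -12: pull -3 out ⇒ factor: x + 3 = 4.
Step 6. [x + 3 = 4] 3 comes off first (subtract 3). So sub: x = 1.

Answer: x ∈ {1}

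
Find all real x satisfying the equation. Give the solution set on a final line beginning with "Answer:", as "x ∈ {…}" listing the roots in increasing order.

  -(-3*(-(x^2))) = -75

Step 1. [-(-3*(-(x^2))) = -75] flip signs both sides, so neg: -3*(-(x^2)) = 75.
Step 2. [-3*(-(x^2)) = 75] leading coefficient -3: divide by -3. So div: -(x^2) = -25.
Step 3. [-(x^2) = -25] flip signs both sides. So neg: x^2 = 25.
Step 4. [x^2 = 25] √ both sides: 25 ≥ 0 gives two branches, so sqrt: x = 5 or -5.

Answer: x ∈ {-5, 5}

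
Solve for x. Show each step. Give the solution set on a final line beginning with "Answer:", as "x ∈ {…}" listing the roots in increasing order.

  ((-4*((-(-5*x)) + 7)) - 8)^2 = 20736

Step 1. [((-4*((-(-5*x)) + 7)) - 8)^2 = 20736] LHS squared, RHS 20736 ≥ 0: apply √ (±). So sqrt: (-4*((-(-5*x)) + 7)) - 8 = 144 or -144.
Step 2. [(-4*((-(-5*x)) + 7)) - 8 = 144 or -144] peel the -8: add 8 from each side ⇒ sub: -4*((-(-5*x)) + 7) = 152 or -136.
Step 3. [-4*((-(-5*x)) + 7) = 152 or -136] divide by the outer -4, so div: (-(-5*x)) + 7 = -38 or 34.
Step 4. [(-(-5*x)) + 7 = -38 or 34] +7 is outermost — subtract 7 both sides, so sub: -(-5*x) = -45 or 27.
Step 5. [-(-5*x) = -45 or 27] flip signs both sides. So neg: -5*x = 45 or -27.
Step 6. [-5*x = 45 or -27] divide by the outer -5, so div: x = -9 or 27/5.

Answer: x ∈ {-9, 27/5}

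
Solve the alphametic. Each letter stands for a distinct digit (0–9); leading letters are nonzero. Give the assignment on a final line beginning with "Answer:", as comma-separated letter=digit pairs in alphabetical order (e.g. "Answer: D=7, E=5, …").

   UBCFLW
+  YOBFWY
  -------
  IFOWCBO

Step 1. [col 1: W + Y ≡ O (mod 10)] column 1 (W + Y ≡ O (mod 10), carry-in 0) doesn't pin Y yet; pick Y=8 and continue. So Y=8.
Step 2. [I] the sum has 7 digits but both addends have 6; that extra leading digit I is the final carry, namely 1, so I=1.
Step 3. [col 1: W + Y ≡ O (mod 10)] several values work for W in column 1 (W + Y ≡ O (mod 10), carry-in 0); try W=6 ⇒ W=6.
Step 4. [col 1: W + Y ≡ O (mod 10)] in column 1 we have W+Y≡O with carry-in 0; given W=6, Y=8 and digits 1,6,8 already taken and all letters distinct, that pins O to 4 ⇒ O=4.
Step 5. [col 2: L + W ≡ B (mod 10)] no forcing yet in column 2 (carry-in 1); L=3 is free and consistent — try it ⇒ L=3.
Step 6. [col 2: L + W ≡ B (mod 10)] in column 2 we have L+W≡B with carry-in 1; given L=3, W=6 and digits 1,3,4,6,8 already taken and all letters distinct, that pins B to 0. So B=0.
Step 7. [col 3: F + F ≡ C (mod 10)] in column 3 we have F+F≡C with carry-in 1; given nothing yet and digits 0,1,3,4,6,8 already taken and all letters distinct, that pins C to 5, so C=5.
Step 8. [col 3: F + F ≡ C (mod 10)] several values work for F in column 3 (F + F ≡ C (mod 10), carry-in 1); try F=7 ⇒ F=7.
Step 9. [col 6: U + Y ≡ F (mod 10)] column 6: given Y=8, F=7, carry-in 0, and digits 0,1,3,4,5,6,7,8 already taken and all letters distinct, U+Y≡F (mod 10) forces U=9. So U=9.

Answer: B=0, C=5, F=7, I=1, L=3, O=4, U=9, W=6, Y=8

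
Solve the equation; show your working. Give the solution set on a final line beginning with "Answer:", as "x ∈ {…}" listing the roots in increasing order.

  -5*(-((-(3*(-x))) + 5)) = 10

Step 1. [-5*(-((-(3*(-x))) + 5)) = 10] -5 out front; divide by -5 ⇒ div: -((-(3*(-x))) + 5) = -2.
Step 2. [-((-(3*(-x))) + 5) = -2] LHS negated; negate both sides, so neg: (-(3*(-x))) + 5 = 2.
Step 3. [(-(3*(-x))) + 5 = 2] subtract 5: x sits inside (… + 5), so sub: -(3*(-x)) = -3.
Step 4. [-(3*(-x)) = -3] leading − — multiply by −1. So neg: 3*(-x) = 3.
Step 5. [3*(-x) = 3] leading coefficient 3: divide by 3, so div: -x = 1.
Step 6. [-x = 1] flip signs both sides ⇒ neg: x = -1.

Answer: x ∈ {-1}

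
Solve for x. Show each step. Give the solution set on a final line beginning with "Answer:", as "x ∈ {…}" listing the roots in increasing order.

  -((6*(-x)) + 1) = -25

Step 1. [-((6*(-x)) + 1) = -25] LHS negated; negate both sides ⇒ neg: (6*(-x)) + 1 = 25.
Step 2. [(6*(-x)) + 1 = 25] +1 is outermost — subtract 1 both sides. So sub: 6*(-x) = 24.
Step 3. [6*(-x) = 24] LHS = 6·(…); ÷6 both sides, so div: -x = 4.
Step 4. [-x = 4] leading − — multiply by −1, so neg: x = -4.

Answer: x ∈ {-4}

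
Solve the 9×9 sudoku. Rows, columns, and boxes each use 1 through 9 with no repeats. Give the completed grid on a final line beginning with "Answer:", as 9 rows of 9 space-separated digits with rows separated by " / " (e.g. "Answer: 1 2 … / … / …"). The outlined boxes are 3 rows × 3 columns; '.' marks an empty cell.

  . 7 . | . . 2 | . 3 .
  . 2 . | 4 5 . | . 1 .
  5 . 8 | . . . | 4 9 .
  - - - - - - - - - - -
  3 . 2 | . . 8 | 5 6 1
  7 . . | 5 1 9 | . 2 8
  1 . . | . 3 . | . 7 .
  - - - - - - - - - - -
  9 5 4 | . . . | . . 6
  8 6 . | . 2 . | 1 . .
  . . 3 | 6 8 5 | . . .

Step 1. [r7c5∈{7}] r7c5 is down to just 7 ⇒ r7c5=7.
Step 2. [r8c9∈{3,4,5,7,9}] col 9 places 3 nowhere but r8c9, so r8c9=3.
Step 3. [r2c1∈{6}] nothing but 6 survives at r2c1. So r2c1=6.
Step 4. [r6c9∈{4,9}] r6c9 is the only open cell in box 6 admitting 4, so r6c9=4.
Step 5. [r2c9∈{7}] only 7 remains possible at r2c9 ⇒ r2c9=7.
Step 6. [r3c6∈{1,3,6,7}] across col 6, 7 lands solely at r3c6. So r3c6=7.
Step 7. [r6c7∈{9}] r6c7 is down to just 9. So r6c7=9.
Step 8. [r1c4∈{1,8,9}] in col 4, 8 fits only at r1c4 ⇒ r1c4=8.
Step 9. [r7c7∈{2,8}] 2 has one home in row 7: r7c7, so r7c7=2.
Step 10. [r3c4∈{1,3}] in box 2, 1 fits only at r3c4. So r3c4=1.
Step 11. [r1c5∈{6,9}] col 5 places 9 nowhere but r1c5 ⇒ r1c5=9.
Step 12. [r5c2∈{4}] r5c2 is down to just 4 ⇒ r5c2=4.
Step 13. [r9c8∈{4}] r9c8 has the single candidate 4. So r9c8=4.
Step 14. [r6c6∈{6}] r6c6 is down to just 6. So r6c6=6.
Step 15. [r7c4∈{3}] nothing but 3 survives at r7c4 ⇒ r7c4=3.
Step 16. [r9c9∈{9}] r9c9 is down to just 9. So r9c9=9.
Step 17. [r6c3∈{5}] nothing but 5 survives at r6c3, so r6c3=5.
Step 18. [r9c7∈{7}] r9c7 has the single candidate 7 ⇒ r9c7=7.
Step 19. [r5c3∈{6}] only 6 remains possible at r5c3 ⇒ r5c3=6.
Step 20. [r7c6∈{1}] only 1 remains possible at r7c6 ⇒ r7c6=1.
Step 21. [r9c2∈{1}] nothing but 1 survives at r9c2, so r9c2=1.
Step 22. [r3c5∈{6}] r3c5 is down to just 6 ⇒ r3c5=6.
Step 23. [r5c7∈{3}] r5c7 has the single candidate 3. So r5c7=3.
Step 24. [r1c1∈{4}] r1c1's peers cover all but 4. So r1c1=4.
Step 25. [r3c2∈{3}] r3c2 has the single candidate 3. So r3c2=3.
Step 26. [r8c6∈{4}] nothing but 4 survives at r8c6 ⇒ r8c6=4.
Step 27. [r1c9∈{5}] r1c9's peers cover all but 5. So r1c9=5.
Step 28. [r4c5∈{4}] r4c5 has the single candidate 4, so r4c5=4.
Step 29. [r1c3∈{1}] r1c3 has the single candidate 1. So r1c3=1.
Step 30. [r4c4∈{7}] r4c4 is down to just 7 ⇒ r4c4=7.
Step 31. [r2c7∈{8}] r2c7's peers cover all but 8. So r2c7=8.
Step 32. [r7c8∈{8}] nothing but 8 survives at r7c8, so r7c8=8.
Step 33. [r8c3∈{7}] r8c3 has the single candidate 7 ⇒ r8c3=7.
Step 34. [r8c8∈{5}] nothing but 5 survives at r8c8 ⇒ r8c8=5.
Step 35. [r6c2∈{8}] r6c2 has the single candidate 8. So r6c2=8.
Step 36. [r3c9∈{2}] r3c9 has the single candidate 2 ⇒ r3c9=2.
Step 37. [r8c4∈{9}] r8c4 has the single candidate 9, so r8c4=9.
Step 38. [r2c6∈{3}] r2c6's peers cover all but 3 ⇒ r2c6=3.
Step 39. [r1c7∈{6}] r1c7's peers cover all but 6. So r1c7=6.
Step 40. [r9c1∈{2}] r9c1 has the single candidate 2. So r9c1=2.
Step 41. [r2c3∈{9}] r2c3's peers cover all but 9, so r2c3=9.
Step 42. [r6c4∈{2}] r6c4 is down to just 2 ⇒ r6c4=2.
Step 43. [r4c2∈{9}] only 9 remains possible at r4c2, so r4c2=9.

Answer: 4 7 1 8 9 2 6 3 5 / 6 2 9 4 5 3 8 1 7 / 5 3 8 1 6 7 4 9 2 / 3 9 2 7 4 8 5 6 1 / 7 4 6 5 1 9 3 2 8 / 1 8 5 2 3 6 9 7 4 / 9 5 4 3 7 1 2 8 6 / 8 6 7 9 2 4 1 5 3 / 2 1 3 6 8 5 7 4 9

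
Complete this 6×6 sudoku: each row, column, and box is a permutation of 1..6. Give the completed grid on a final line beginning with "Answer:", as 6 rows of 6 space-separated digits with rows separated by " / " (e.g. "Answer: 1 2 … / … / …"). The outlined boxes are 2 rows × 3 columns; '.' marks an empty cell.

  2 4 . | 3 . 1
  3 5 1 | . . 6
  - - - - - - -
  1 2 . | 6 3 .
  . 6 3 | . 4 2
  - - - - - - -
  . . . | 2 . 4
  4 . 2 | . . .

Step 1. [r3c6∈{5}] only 5 remains possible at r3c6, so r3c6=5.
Step 2. [r6c4∈{1,5}] col 4 places 5 nowhere but r6c4 ⇒ r6c4=5.
Step 3. [r5c1∈{5,6}] across col 1, 6 lands solely at r5c1 ⇒ r5c1=6.
Step 4. [r5c5∈{1}] r5c5 is down to just 1, so r5c5=1.
Step 5. [r5c2∈{3}] r5c2 is down to just 3. So r5c2=3.
Step 6. [r1c3∈{6}] only 6 remains possible at r1c3. So r1c3=6.
Step 7. [r3c3∈{4}] r3c3's peers cover all but 4. So r3c3=4.
Step 8. [r6c6∈{3}] nothing but 3 survives at r6c6 ⇒ r6c6=3.
Step 9. [r4c4∈{1}] r4c4 has the single candidate 1. So r4c4=1.
Step 10. [r6c2∈{1}] r6c2's peers cover all but 1. So r6c2=1.
Step 11. [r2c4∈{4}] r2c4's peers cover all but 4 ⇒ r2c4=4.
Step 12. [r2c5∈{2}] r2c5's peers cover all but 2 ⇒ r2c5=2.
Step 13. [r1c5∈{5}] nothing but 5 survives at r1c5. So r1c5=5.
Step 14. [r5c3∈{5}] r5c3's peers cover all but 5, so r5c3=5.
Step 15. [r4c1∈{5}] only 5 remains possible at r4c1 ⇒ r4c1=5.
Step 16. [r6c5∈{6}] r6c5's peers cover all but 6 ⇒ r6c5=6.

Answer: 2 4 6 3 5 1 / 3 5 1 4 2 6 / 1 2 4 6 3 5 / 5 6 3 1 4 2 / 6 3 5 2 1 4 / 4 1 2 5 6 3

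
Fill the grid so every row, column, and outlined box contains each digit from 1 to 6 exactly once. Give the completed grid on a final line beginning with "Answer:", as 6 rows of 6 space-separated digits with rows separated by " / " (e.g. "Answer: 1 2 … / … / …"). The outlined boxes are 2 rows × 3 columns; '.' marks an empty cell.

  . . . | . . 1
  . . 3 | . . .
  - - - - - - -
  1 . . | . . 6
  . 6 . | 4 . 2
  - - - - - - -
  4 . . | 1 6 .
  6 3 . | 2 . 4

Step 1. [r4c3∈{5}] only 5 remains possible at r4c3. So r4c3=5.
Step 2. [r2c6∈{5}] nothing but 5 survives at r2c6. So r2c6=5.
Step 3. [r2c1∈{2}] r2c1's peers cover all but 2 ⇒ r2c1=2.
Step 4. [r2c5∈{4}] r2c5 has the single candidate 4. So r2c5=4.
Step 5. [r5c3∈{2}] r5c3's peers cover all but 2 ⇒ r5c3=2.
Step 6. [r3c3∈{4}] r3c3's peers cover all but 4. So r3c3=4.
Step 7. [r3c4∈{3,5}] r3c4 is the only open cell in col 4 admitting 5, so r3c4=5.
Step 8. [r3c5∈{3}] r3c5 is down to just 3, so r3c5=3.
Step 9. [r1c3∈{6}] nothing but 6 survives at r1c3 ⇒ r1c3=6.
Step 10. [r1c2∈{4,5}] r1c2 is the only open cell in row 1 admitting 4. So r1c2=4.
Step 11. [r4c5∈{1}] nothing but 1 survives at r4c5 ⇒ r4c5=1.
Step 12. [r4c1∈{3}] only 3 remains possible at r4c1. So r4c1=3.
Step 13. [r1c5∈{2}] r1c5's peers cover all but 2, so r1c5=2.
Step 14. [r1c4∈{3}] r1c4 has the single candidate 3 ⇒ r1c4=3.
Step 15. [r5c2∈{5}] nothing but 5 survives at r5c2 ⇒ r5c2=5.
Step 16. [r6c3∈{1}] only 1 remains possible at r6c3. So r6c3=1.
Step 17. [r5c6∈{3}] r5c6 has the single candidate 3 ⇒ r5c6=3.
Step 18. [r3c2∈{2}] r3c2 is down to just 2, so r3c2=2.
Step 19. [r2c4∈{6}] r2c4's peers cover all but 6, so r2c4=6.
Step 20. [r2c2∈{1}] r2c2's peers cover all but 1, so r2c2=1.
Step 21. [r1c1∈{5}] only 5 remains possible at r1c1 ⇒ r1c1=5.
Step 22. [r6c5∈{5}] only 5 remains possible at r6c5. So r6c5=5.

Answer: 5 4 6 3 2 1 / 2 1 3 6 4 5 / 1 2 4 5 3 6 / 3 6 5 4 1 2 / 4 5 2 1 6 3 / 6 3 1 2 5 4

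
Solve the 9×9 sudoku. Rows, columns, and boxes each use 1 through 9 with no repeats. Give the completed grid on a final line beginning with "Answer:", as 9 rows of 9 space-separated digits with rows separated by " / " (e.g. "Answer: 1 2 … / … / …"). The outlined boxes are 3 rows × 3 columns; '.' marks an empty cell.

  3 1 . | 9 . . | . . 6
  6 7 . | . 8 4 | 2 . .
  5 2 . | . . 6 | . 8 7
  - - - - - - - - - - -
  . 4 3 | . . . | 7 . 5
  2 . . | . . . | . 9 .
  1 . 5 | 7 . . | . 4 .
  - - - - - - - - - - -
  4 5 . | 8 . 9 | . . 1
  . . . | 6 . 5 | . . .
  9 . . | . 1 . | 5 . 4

Step 1. [r3c5∈{3}] r3c5's peers cover all but 3 ⇒ r3c5=3.
Step 2. [r8c1∈{7,8}] 7 has one home in col 1: r8c1. So r8c1=7.
Step 3. [r5c4∈{1,3,4,5}] 4 has one home in col 4: r5c4, so r5c4=4.
Step 4. [r4c1∈{8}] r4c1 has the single candidate 8. So r4c1=8.
Step 5. [r5c2∈{6}] r5c2 is down to just 6, so r5c2=6.
Step 6. [r9c4∈{2,3}] col 4 places 3 nowhere but r9c4 ⇒ r9c4=3.
Step 7. [r4c4∈{1,2}] r4c4 is the only open cell in col 4 admitting 2 ⇒ r4c4=2.
Step 8. [r8c2∈{3,8}] in col 2, 3 fits only at r8c2. So r8c2=3.
Step 9. [r8c8∈{2}] only 2 remains possible at r8c8, so r8c8=2.
Step 10. [r2c4∈{1,5}] 5 has one home in col 4: r2c4 ⇒ r2c4=5.
Step 11. [r2c8∈{1,3}] r2c8 is the only open cell in row 2 admitting 1 ⇒ r2c8=1.
Step 12. [r4c8∈{6}] r4c8's peers cover all but 6, so r4c8=6.
Step 13. [r1c3∈{4,8}] row 1 places 8 nowhere but r1c3. So r1c3=8.
Step 14. [r5c7∈{1,3,8}] col 7 places 1 nowhere but r5c7. So r5c7=1.
Step 15. [r2c9∈{3,9}] r2c9 is the only open cell in row 2 admitting 3 ⇒ r2c9=3.
Step 16. [r5c9∈{8}] r5c9 is down to just 8 ⇒ r5c9=8.
Step 17. [r3c7∈{4,9}] 9 has one home in box 3: r3c7 ⇒ r3c7=9.
Step 18. [r7c8∈{3,7}] 3 has one home in col 8: r7c8, so r7c8=3.
Step 19. [r7c5∈{2,7}] in row 7, 7 fits only at r7c5, so r7c5=7.
Step 20. [r9c3∈{2,6}] 6 has one home in row 9: r9c3, so r9c3=6.
Step 21. [r6c7∈{3}] r6c7's peers cover all but 3. So r6c7=3.
Step 22. [r1c6∈{2,7}] row 1 places 7 nowhere but r1c6, so r1c6=7.
Step 23. [r6c2∈{9}] r6c2 is down to just 9 ⇒ r6c2=9.
Step 24. [r6c5∈{6}] nothing but 6 survives at r6c5. So r6c5=6.
Step 25. [r8c9∈{9}] r8c9 has the single candidate 9 ⇒ r8c9=9.
Step 26. [r3c3∈{4}] only 4 remains possible at r3c3 ⇒ r3c3=4.
Step 27. [r5c6∈{3}] r5c6's peers cover all but 3. So r5c6=3.
Step 28. [r8c3∈{1}] r8c3's peers cover all but 1, so r8c3=1.
Step 29. [r3c4∈{1}] r3c4 is down to just 1. So r3c4=1.
Step 30. [r5c5∈{5}] r5c5 is down to just 5 ⇒ r5c5=5.
Step 31. [r2c3∈{9}] nothing but 9 survives at r2c3, so r2c3=9.
Step 32. [r7c7∈{6}] r7c7 is down to just 6. So r7c7=6.
Step 33. [r1c7∈{4}] r1c7 is down to just 4, so r1c7=4.
Step 34. [r7c3∈{2}] r7c3's peers cover all but 2 ⇒ r7c3=2.
Step 35. [r4c6∈{1}] r4c6 has the single candidate 1 ⇒ r4c6=1.
Step 36. [r6c9∈{2}] nothing but 2 survives at r6c9, so r6c9=2.
Step 37. [r1c8∈{5}] r1c8 has the single candidate 5 ⇒ r1c8=5.
Step 38. [r5c3∈{7}] nothing but 7 survives at r5c3, so r5c3=7.
Step 39. [r4c5∈{9}] only 9 remains possible at r4c5. So r4c5=9.
Step 40. [r8c7∈{8}] r8c7's peers cover all but 8 ⇒ r8c7=8.
Step 41. [r9c8∈{7}] only 7 remains possible at r9c8 ⇒ r9c8=7.
Step 42. [r8c5∈{4}] r8c5's peers cover all but 4, so r8c5=4.
Step 43. [r1c5∈{2}] only 2 remains possible at r1c5, so r1c5=2.
Step 44. [r9c6∈{2}] only 2 remains possible at r9c6 ⇒ r9c6=2.
Step 45. [r9c2∈{8}] only 8 remains possible at r9c2. So r9c2=8.
Step 46. [r6c6∈{8}] r6c6 has the single candidate 8, so r6c6=8.

Answer: 3 1 8 9 2 7 4 5 6 / 6 7 9 5 8 4 2 1 3 / 5 2 4 1 3 6 9 8 7 / 8 4 3 2 9 1 7 6 5 / 2 6 7 4 5 3 1 9 8 / 1 9 5 7 6 8 3 4 2 / 4 5 2 8 7 9 6 3 1 / 7 3 1 6 4 5 8 2 9 / 9 8 6 3 1 2 5 7 4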